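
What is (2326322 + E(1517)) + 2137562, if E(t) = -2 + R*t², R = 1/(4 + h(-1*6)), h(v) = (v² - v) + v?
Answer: 180856569/40 ≈ 4.5214e+6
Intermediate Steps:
h(v) = v²
R = 1/40 (R = 1/(4 + (-1*6)²) = 1/(4 + (-6)²) = 1/(4 + 36) = 1/40 ≈ 0.025000)
E(t) = -2 + t²/40
(2326322 + E(1517)) + 2137562 = (2326322 + (-2 + (1/40)*1517²)) + 2137562 = (2326322 + (-2 + (1/40)*2301289)) + 2137562 = (2326322 + (-2 + 2301289/40)) + 2137562 = (2326322 + 2301209/40) + 2137562 = 95354089/40 + 2137562 = 180856569/40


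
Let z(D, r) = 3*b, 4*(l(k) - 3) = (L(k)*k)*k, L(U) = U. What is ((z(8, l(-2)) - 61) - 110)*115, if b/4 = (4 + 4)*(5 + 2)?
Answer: 57615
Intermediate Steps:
b = 224 (b = 4*((4 + 4)*(5 + 2)) = 4*(8*7) = 4*56 = 224)
l(k) = 3 + k³/4 (l(k) = 3 + ((k*k)*k)/4 = 3 + (k²*k)/4 = 3 + k³/4)
z(D, r) = 672 (z(D, r) = 3*224 = 672)
((z(8, l(-2)) - 61) - 110)*115 = ((672 - 61) - 110)*115 = (611 - 110)*115 = 501*115 = 57615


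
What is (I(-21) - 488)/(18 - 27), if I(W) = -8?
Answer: 496/9 ≈ 55.111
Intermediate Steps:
(I(-21) - 488)/(18 - 27) = (-8 - 488)/(18 - 27) = -496/(-9) = -496*(-1/9) = 496/9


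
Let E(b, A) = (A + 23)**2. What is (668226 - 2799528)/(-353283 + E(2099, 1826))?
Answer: -1065651/1532759 ≈ -0.69525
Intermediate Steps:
E(b, A) = (23 + A)**2
(668226 - 2799528)/(-353283 + E(2099, 1826)) = (668226 - 2799528)/(-353283 + (23 + 1826)**2) = -2131302/(-353283 + 1849**2) = -2131302/(-353283 + 3418801) = -2131302/3065518 = -2131302*1/3065518 = -1065651/1532759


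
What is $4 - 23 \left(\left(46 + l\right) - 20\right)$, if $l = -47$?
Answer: $487$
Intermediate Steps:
$4 - 23 \left(\left(46 + l\right) - 20\right) = 4 - 23 \left(\left(46 - 47\right) - 20\right) = 4 - 23 \left(-1 - 20\right) = 4 - -483 = 4 + 483 = 487$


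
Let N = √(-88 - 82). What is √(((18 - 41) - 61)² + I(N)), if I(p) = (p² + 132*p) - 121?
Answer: √(6765 + 132*I*√170) ≈ 82.902 + 10.38*I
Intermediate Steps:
N = I*√170 (N = √(-170) = I*√170 ≈ 13.038*I)
I(p) = -121 + p² + 132*p
√(((18 - 41) - 61)² + I(N)) = √(((18 - 41) - 61)² + (-121 + (I*√170)² + 132*(I*√170))) = √((-23 - 61)² + (-121 - 170 + 132*I*√170)) = √((-84)² + (-291 + 132*I*√170)) = √(7056 + (-291 + 132*I*√170)) = √(6765 + 132*I*√170)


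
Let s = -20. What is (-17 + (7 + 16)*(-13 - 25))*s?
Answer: 17820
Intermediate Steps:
(-17 + (7 + 16)*(-13 - 25))*s = (-17 + (7 + 16)*(-13 - 25))*(-20) = (-17 + 23*(-38))*(-20) = (-17 - 874)*(-20) = -891*(-20) = 17820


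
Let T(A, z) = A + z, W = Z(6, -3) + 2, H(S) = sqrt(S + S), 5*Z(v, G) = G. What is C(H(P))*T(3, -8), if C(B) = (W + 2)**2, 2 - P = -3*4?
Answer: -289/5 ≈ -57.800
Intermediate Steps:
Z(v, G) = G/5
P = 14 (P = 2 - (-3)*4 = 2 - 1*(-12) = 2 + 12 = 14)
H(S) = sqrt(2)*sqrt(S) (H(S) = sqrt(2*S) = sqrt(2)*sqrt(S))
W = 7/5 (W = (1/5)*(-3) + 2 = -3/5 + 2 = 7/5 ≈ 1.4000)
C(B) = 289/25 (C(B) = (7/5 + 2)**2 = (17/5)**2 = 289/25)
C(H(P))*T(3, -8) = 289*(3 - 8)/25 = (289/25)*(-5) = -289/5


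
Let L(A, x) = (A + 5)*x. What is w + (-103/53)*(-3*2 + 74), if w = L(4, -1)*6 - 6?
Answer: -10184/53 ≈ -192.15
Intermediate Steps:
L(A, x) = x*(5 + A) (L(A, x) = (5 + A)*x = x*(5 + A))
w = -60 (w = -(5 + 4)*6 - 6 = -1*9*6 - 6 = -9*6 - 6 = -54 - 6 = -60)
w + (-103/53)*(-3*2 + 74) = -60 + (-103/53)*(-3*2 + 74) = -60 + (-103*1/53)*(-6 + 74) = -60 - 103/53*68 = -60 - 7004/53 = -10184/53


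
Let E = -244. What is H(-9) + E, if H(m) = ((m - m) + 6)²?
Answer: -208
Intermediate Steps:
H(m) = 36 (H(m) = (0 + 6)² = 6² = 36)
H(-9) + E = 36 - 244 = -208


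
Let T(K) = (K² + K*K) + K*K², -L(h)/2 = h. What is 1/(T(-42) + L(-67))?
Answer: -1/70426 ≈ -1.4199e-5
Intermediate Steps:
L(h) = -2*h
T(K) = K³ + 2*K² (T(K) = (K² + K²) + K³ = 2*K² + K³ = K³ + 2*K²)
1/(T(-42) + L(-67)) = 1/((-42)²*(2 - 42) - 2*(-67)) = 1/(1764*(-40) + 134) = 1/(-70560 + 134) = 1/(-70426) = -1/70426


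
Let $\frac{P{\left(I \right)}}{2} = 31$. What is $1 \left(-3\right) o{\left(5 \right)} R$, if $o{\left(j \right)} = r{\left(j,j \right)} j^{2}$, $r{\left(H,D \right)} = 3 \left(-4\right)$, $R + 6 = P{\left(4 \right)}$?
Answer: $50400$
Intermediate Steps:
$P{\left(I \right)} = 62$ ($P{\left(I \right)} = 2 \cdot 31 = 62$)
$R = 56$ ($R = -6 + 62 = 56$)
$r{\left(H,D \right)} = -12$
$o{\left(j \right)} = - 12 j^{2}$
$1 \left(-3\right) o{\left(5 \right)} R = 1 \left(-3\right) \left(- 12 \cdot 5^{2}\right) 56 = - 3 \left(\left(-12\right) 25\right) 56 = \left(-3\right) \left(-300\right) 56 = 900 \cdot 56 = 50400$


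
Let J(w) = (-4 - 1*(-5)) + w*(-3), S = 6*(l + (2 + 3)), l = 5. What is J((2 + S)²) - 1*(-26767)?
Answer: 15236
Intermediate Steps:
S = 60 (S = 6*(5 + (2 + 3)) = 6*(5 + 5) = 6*10 = 60)
J(w) = 1 - 3*w (J(w) = (-4 + 5) - 3*w = 1 - 3*w)
J((2 + S)²) - 1*(-26767) = (1 - 3*(2 + 60)²) - 1*(-26767) = (1 - 3*62²) + 26767 = (1 - 3*3844) + 26767 = (1 - 11532) + 26767 = -11531 + 26767 = 15236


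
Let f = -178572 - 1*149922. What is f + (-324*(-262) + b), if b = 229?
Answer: -243377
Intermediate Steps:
f = -328494 (f = -178572 - 149922 = -328494)
f + (-324*(-262) + b) = -328494 + (-324*(-262) + 229) = -328494 + (84888 + 229) = -328494 + 85117 = -243377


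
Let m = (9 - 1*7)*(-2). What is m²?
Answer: 16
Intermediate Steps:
m = -4 (m = (9 - 7)*(-2) = 2*(-2) = -4)
m² = (-4)² = 16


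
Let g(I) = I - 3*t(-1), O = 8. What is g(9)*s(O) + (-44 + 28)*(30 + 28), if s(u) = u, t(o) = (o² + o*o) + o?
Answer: -880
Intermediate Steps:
t(o) = o + 2*o² (t(o) = (o² + o²) + o = 2*o² + o = o + 2*o²)
g(I) = -3 + I (g(I) = I - (-3)*(1 + 2*(-1)) = I - (-3)*(1 - 2) = I - (-3)*(-1) = I - 3*1 = I - 3 = -3 + I)
g(9)*s(O) + (-44 + 28)*(30 + 28) = (-3 + 9)*8 + (-44 + 28)*(30 + 28) = 6*8 - 16*58 = 48 - 928 = -880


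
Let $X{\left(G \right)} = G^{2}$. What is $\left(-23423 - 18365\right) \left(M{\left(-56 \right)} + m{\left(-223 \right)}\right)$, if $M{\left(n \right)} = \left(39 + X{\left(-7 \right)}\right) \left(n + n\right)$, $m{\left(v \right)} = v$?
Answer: $421181252$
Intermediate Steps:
$M{\left(n \right)} = 176 n$ ($M{\left(n \right)} = \left(39 + \left(-7\right)^{2}\right) \left(n + n\right) = \left(39 + 49\right) 2 n = 88 \cdot 2 n = 176 n$)
$\left(-23423 - 18365\right) \left(M{\left(-56 \right)} + m{\left(-223 \right)}\right) = \left(-23423 - 18365\right) \left(176 \left(-56\right) - 223\right) = - 41788 \left(-9856 - 223\right) = \left(-41788\right) \left(-10079\right) = 421181252$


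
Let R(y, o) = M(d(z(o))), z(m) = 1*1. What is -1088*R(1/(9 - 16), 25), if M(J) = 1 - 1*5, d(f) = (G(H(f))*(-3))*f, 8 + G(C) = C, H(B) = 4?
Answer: 4352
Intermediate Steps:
G(C) = -8 + C
z(m) = 1
d(f) = 12*f (d(f) = ((-8 + 4)*(-3))*f = (-4*(-3))*f = 12*f)
M(J) = -4 (M(J) = 1 - 5 = -4)
R(y, o) = -4
-1088*R(1/(9 - 16), 25) = -1088*(-4) = 4352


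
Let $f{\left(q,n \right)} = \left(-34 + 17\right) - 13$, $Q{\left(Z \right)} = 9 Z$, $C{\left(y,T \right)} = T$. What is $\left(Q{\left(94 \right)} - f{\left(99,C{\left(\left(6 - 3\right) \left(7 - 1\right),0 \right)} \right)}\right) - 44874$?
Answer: $-43998$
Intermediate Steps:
$f{\left(q,n \right)} = -30$ ($f{\left(q,n \right)} = -17 - 13 = -30$)
$\left(Q{\left(94 \right)} - f{\left(99,C{\left(\left(6 - 3\right) \left(7 - 1\right),0 \right)} \right)}\right) - 44874 = \left(9 \cdot 94 - -30\right) - 44874 = \left(846 + 30\right) - 44874 = 876 - 44874 = -43998$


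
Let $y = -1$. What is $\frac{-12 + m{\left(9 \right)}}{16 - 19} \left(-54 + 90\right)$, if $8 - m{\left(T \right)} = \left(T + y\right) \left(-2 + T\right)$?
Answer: $720$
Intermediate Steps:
$m{\left(T \right)} = 8 - \left(-1 + T\right) \left(-2 + T\right)$ ($m{\left(T \right)} = 8 - \left(T - 1\right) \left(-2 + T\right) = 8 - \left(-1 + T\right) \left(-2 + T\right)$)
$\frac{-12 + m{\left(9 \right)}}{16 - 19} \left(-54 + 90\right) = \frac{-12 + \left(6 - 9^{2} + 3 \cdot 9\right)}{16 - 19} \left(-54 + 90\right) = \frac{-12 + \left(6 - 81 + 27\right)}{-3} \cdot 36 = \left(-12 + \left(6 - 81 + 27\right)\right) \left(- \frac{1}{3}\right) 36 = \left(-12 - 48\right) \left(- \frac{1}{3}\right) 36 = \left(-60\right) \left(- \frac{1}{3}\right) 36 = 20 \cdot 36 = 720$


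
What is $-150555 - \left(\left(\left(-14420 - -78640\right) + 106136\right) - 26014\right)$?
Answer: $-294897$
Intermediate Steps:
$-150555 - \left(\left(\left(-14420 - -78640\right) + 106136\right) - 26014\right) = -150555 - \left(\left(\left(-14420 + 78640\right) + 106136\right) - 26014\right) = -150555 - \left(\left(64220 + 106136\right) - 26014\right) = -150555 - \left(170356 - 26014\right) = -150555 - 144342 = -294897$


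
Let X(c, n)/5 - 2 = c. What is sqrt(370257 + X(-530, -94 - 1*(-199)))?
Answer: sqrt(367617) ≈ 606.31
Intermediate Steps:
X(c, n) = 10 + 5*c
sqrt(370257 + X(-530, -94 - 1*(-199))) = sqrt(370257 + (10 + 5*(-530))) = sqrt(370257 + (10 - 2650)) = sqrt(370257 - 2640) = sqrt(367617)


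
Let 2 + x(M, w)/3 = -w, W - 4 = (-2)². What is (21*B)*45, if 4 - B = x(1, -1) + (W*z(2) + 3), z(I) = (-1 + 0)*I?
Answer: 18900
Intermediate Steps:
W = 8 (W = 4 + (-2)² = 4 + 4 = 8)
x(M, w) = -6 - 3*w (x(M, w) = -6 + 3*(-w) = -6 - 3*w)
z(I) = -I
B = 20 (B = 4 - ((-6 - 3*(-1)) + (8*(-1*2) + 3)) = 4 - ((-6 + 3) + (8*(-2) + 3)) = 4 - (-3 + (-16 + 3)) = 4 - (-3 - 13) = 4 - 1*(-16) = 4 + 16 = 20)
(21*B)*45 = (21*20)*45 = 420*45 = 18900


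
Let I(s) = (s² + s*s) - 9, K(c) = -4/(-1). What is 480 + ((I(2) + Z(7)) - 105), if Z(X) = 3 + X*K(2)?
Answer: 405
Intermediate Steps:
K(c) = 4 (K(c) = -4*(-1) = 4)
Z(X) = 3 + 4*X (Z(X) = 3 + X*4 = 3 + 4*X)
I(s) = -9 + 2*s² (I(s) = (s² + s²) - 9 = 2*s² - 9 = -9 + 2*s²)
480 + ((I(2) + Z(7)) - 105) = 480 + (((-9 + 2*2²) + (3 + 4*7)) - 105) = 480 + (((-9 + 2*4) + (3 + 28)) - 105) = 480 + (((-9 + 8) + 31) - 105) = 480 + ((-1 + 31) - 105) = 480 + (30 - 105) = 480 - 75 = 405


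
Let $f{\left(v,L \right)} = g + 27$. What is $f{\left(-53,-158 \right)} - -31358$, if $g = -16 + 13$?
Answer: $31382$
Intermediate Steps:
$g = -3$
$f{\left(v,L \right)} = 24$ ($f{\left(v,L \right)} = -3 + 27 = 24$)
$f{\left(-53,-158 \right)} - -31358 = 24 - -31358 = 24 + 31358 = 31382$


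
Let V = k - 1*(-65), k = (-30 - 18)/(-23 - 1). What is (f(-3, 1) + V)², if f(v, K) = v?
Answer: 4096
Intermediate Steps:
k = 2 (k = -48/(-24) = -48*(-1/24) = 2)
V = 67 (V = 2 - 1*(-65) = 2 + 65 = 67)
(f(-3, 1) + V)² = (-3 + 67)² = 64² = 4096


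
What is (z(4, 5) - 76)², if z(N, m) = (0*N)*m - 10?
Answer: 7396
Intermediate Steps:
z(N, m) = -10 (z(N, m) = 0*m - 10 = 0 - 10 = -10)
(z(4, 5) - 76)² = (-10 - 76)² = (-86)² = 7396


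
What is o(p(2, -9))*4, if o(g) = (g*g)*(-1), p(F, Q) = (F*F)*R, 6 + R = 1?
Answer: -1600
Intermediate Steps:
R = -5 (R = -6 + 1 = -5)
p(F, Q) = -5*F² (p(F, Q) = (F*F)*(-5) = F²*(-5) = -5*F²)
o(g) = -g² (o(g) = g²*(-1) = -g²)
o(p(2, -9))*4 = -(-5*2²)²*4 = -(-5*4)²*4 = -1*(-20)²*4 = -1*400*4 = -400*4 = -1600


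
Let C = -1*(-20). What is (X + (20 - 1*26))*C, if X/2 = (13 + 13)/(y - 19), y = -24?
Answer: -6200/43 ≈ -144.19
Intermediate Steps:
C = 20
X = -52/43 (X = 2*((13 + 13)/(-24 - 19)) = 2*(26/(-43)) = 2*(26*(-1/43)) = 2*(-26/43) = -52/43 ≈ -1.2093)
(X + (20 - 1*26))*C = (-52/43 + (20 - 1*26))*20 = (-52/43 + (20 - 26))*20 = (-52/43 - 6)*20 = -310/43*20 = -6200/43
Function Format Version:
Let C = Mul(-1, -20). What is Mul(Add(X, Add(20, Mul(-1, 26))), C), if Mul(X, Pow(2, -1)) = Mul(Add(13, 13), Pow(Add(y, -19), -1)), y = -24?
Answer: Rational(-6200, 43) ≈ -144.19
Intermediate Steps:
C = 20
X = Rational(-52, 43) (X = Mul(2, Mul(Add(13, 13), Pow(Add(-24, -19), -1))) = Mul(2, Mul(26, Pow(-43, -1))) = Mul(2, Mul(26, Rational(-1, 43))) = Mul(2, Rational(-26, 43)) = Rational(-52, 43) ≈ -1.2093)
Mul(Add(X, Add(20, Mul(-1, 26))), C) = Mul(Add(Rational(-52, 43), Add(20, Mul(-1, 26))), 20) = Mul(Add(Rational(-52, 43), Add(20, -26)), 20) = Mul(Add(Rational(-52, 43), -6), 20) = Mul(Rational(-310, 43), 20) = Rational(-6200, 43)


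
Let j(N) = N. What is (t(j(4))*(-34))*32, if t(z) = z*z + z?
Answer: -21760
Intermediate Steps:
t(z) = z + z**2 (t(z) = z**2 + z = z + z**2)
(t(j(4))*(-34))*32 = ((4*(1 + 4))*(-34))*32 = ((4*5)*(-34))*32 = (20*(-34))*32 = -680*32 = -21760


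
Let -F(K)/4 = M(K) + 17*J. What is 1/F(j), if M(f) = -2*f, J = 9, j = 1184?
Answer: 1/8860 ≈ 0.00011287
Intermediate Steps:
F(K) = -612 + 8*K (F(K) = -4*(-2*K + 17*9) = -4*(-2*K + 153) = -4*(153 - 2*K) = -612 + 8*K)
1/F(j) = 1/(-612 + 8*1184) = 1/(-612 + 9472) = 1/8860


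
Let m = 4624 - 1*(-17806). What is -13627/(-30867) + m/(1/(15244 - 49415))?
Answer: -23658182830883/30867 ≈ -7.6646e+8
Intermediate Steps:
m = 22430 (m = 4624 + 17806 = 22430)
-13627/(-30867) + m/(1/(15244 - 49415)) = -13627/(-30867) + 22430/(1/(15244 - 49415)) = -13627*(-1/30867) + 22430/(1/(-34171)) = 13627/30867 + 22430/(-1/34171) = 13627/30867 + 22430*(-34171) = 13627/30867 - 766455530 = -23658182830883/30867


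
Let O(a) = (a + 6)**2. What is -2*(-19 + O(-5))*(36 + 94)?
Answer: 4680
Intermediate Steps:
O(a) = (6 + a)**2
-2*(-19 + O(-5))*(36 + 94) = -2*(-19 + (6 - 5)**2)*(36 + 94) = -2*(-19 + 1**2)*130 = -2*(-19 + 1)*130 = -(-36)*130 = -2*(-2340) = 4680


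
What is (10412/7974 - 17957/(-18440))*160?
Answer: 670372796/1838007 ≈ 364.73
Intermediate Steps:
(10412/7974 - 17957/(-18440))*160 = (10412*(1/7974) - 17957*(-1/18440))*160 = (5206/3987 + 17957/18440)*160 = (167593199/73520280)*160 = 670372796/1838007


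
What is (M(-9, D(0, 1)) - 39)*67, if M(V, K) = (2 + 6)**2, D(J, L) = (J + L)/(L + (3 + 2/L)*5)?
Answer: 1675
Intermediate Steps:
D(J, L) = (J + L)/(15 + L + 10/L) (D(J, L) = (J + L)/(L + (15 + 10/L)) = (J + L)/(15 + L + 10/L))
M(V, K) = 64 (M(V, K) = 8**2 = 64)
(M(-9, D(0, 1)) - 39)*67 = (64 - 39)*67 = 25*67 = 1675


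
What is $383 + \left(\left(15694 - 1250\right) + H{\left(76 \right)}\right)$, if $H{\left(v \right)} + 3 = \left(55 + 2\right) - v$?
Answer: $14805$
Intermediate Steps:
$H{\left(v \right)} = 54 - v$ ($H{\left(v \right)} = -3 - \left(-57 + v\right) = 54 - v$)
$383 + \left(\left(15694 - 1250\right) + H{\left(76 \right)}\right) = 383 + \left(\left(15694 - 1250\right) + \left(54 - 76\right)\right) = 383 + \left(14444 + \left(54 - 76\right)\right) = 383 + \left(14444 - 22\right) = 383 + 14422 = 14805$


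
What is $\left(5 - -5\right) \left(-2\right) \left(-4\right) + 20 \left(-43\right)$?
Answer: $-780$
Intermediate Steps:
$\left(5 - -5\right) \left(-2\right) \left(-4\right) + 20 \left(-43\right) = \left(5 + 5\right) \left(-2\right) \left(-4\right) - 860 = 10 \left(-2\right) \left(-4\right) - 860 = \left(-20\right) \left(-4\right) - 860 = 80 - 860 = -780$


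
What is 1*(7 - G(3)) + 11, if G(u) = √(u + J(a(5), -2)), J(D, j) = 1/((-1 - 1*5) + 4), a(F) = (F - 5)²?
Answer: 18 - √10/2 ≈ 16.419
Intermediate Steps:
a(F) = (-5 + F)²
J(D, j) = -½ (J(D, j) = 1/((-1 - 5) + 4) = 1/(-6 + 4) = 1/(-2) = -½)
G(u) = √(-½ + u) (G(u) = √(u - ½) = √(-½ + u))
1*(7 - G(3)) + 11 = 1*(7 - √(-2 + 4*3)/2) + 11 = 1*(7 - √(-2 + 12)/2) + 11 = 1*(7 - √10/2) + 11 = (7 - √10/2) + 11 = 18 - √10/2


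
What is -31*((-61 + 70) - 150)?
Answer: 4371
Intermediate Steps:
-31*((-61 + 70) - 150) = -31*(9 - 150) = -31*(-141) = 4371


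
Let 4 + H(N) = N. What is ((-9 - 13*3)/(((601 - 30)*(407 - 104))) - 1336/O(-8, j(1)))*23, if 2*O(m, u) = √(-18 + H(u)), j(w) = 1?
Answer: -368/57671 + 61456*I*√21/21 ≈ -0.006381 + 13411.0*I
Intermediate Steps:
H(N) = -4 + N
O(m, u) = √(-22 + u)/2 (O(m, u) = √(-18 + (-4 + u))/2 = √(-22 + u)/2)
((-9 - 13*3)/(((601 - 30)*(407 - 104))) - 1336/O(-8, j(1)))*23 = ((-9 - 13*3)/(((601 - 30)*(407 - 104))) - 1336*2/√(-22 + 1))*23 = ((-9 - 39)/((571*303)) - 1336*(-2*I*√21/21))*23 = (-48/173013 - 1336*(-2*I*√21/21))*23 = (-48*1/173013 - 1336*(-2*I*√21/21))*23 = (-16/57671 - (-2672)*I*√21/21)*23 = (-16/57671 + 2672*I*√21/21)*23 = -368/57671 + 61456*I*√21/21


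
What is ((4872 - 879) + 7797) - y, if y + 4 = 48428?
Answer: -36634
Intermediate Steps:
y = 48424 (y = -4 + 48428 = 48424)
((4872 - 879) + 7797) - y = ((4872 - 879) + 7797) - 1*48424 = (3993 + 7797) - 48424 = 11790 - 48424 = -36634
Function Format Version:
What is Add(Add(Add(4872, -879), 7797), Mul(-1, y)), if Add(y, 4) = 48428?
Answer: -36634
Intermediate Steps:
y = 48424 (y = Add(-4, 48428) = 48424)
Add(Add(Add(4872, -879), 7797), Mul(-1, y)) = Add(Add(Add(4872, -879), 7797), Mul(-1, 48424)) = Add(Add(3993, 7797), -48424) = Add(11790, -48424) = -36634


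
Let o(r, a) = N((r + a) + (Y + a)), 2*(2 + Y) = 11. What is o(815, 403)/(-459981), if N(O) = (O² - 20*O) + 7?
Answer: -10426069/1839924 ≈ -5.6666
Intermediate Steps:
Y = 7/2 (Y = -2 + (½)*11 = -2 + 11/2 = 7/2 ≈ 3.5000)
N(O) = 7 + O² - 20*O
o(r, a) = -63 + (7/2 + r + 2*a)² - 40*a - 20*r (o(r, a) = 7 + ((r + a) + (7/2 + a))² - 20*((r + a) + (7/2 + a)) = 7 + ((a + r) + (7/2 + a))² - 20*((a + r) + (7/2 + a)) = 7 + (7/2 + r + 2*a)² - 20*(7/2 + r + 2*a) = 7 + (7/2 + r + 2*a)² + (-70 - 40*a - 20*r) = -63 + (7/2 + r + 2*a)² - 40*a - 20*r)
o(815, 403)/(-459981) = (-63 - 40*403 - 20*815 + (7 + 2*815 + 4*403)²/4)/(-459981) = (-63 - 16120 - 16300 + (7 + 1630 + 1612)²/4)*(-1/459981) = (-63 - 16120 - 16300 + (¼)*3249²)*(-1/459981) = (-63 - 16120 - 16300 + (¼)*10556001)*(-1/459981) = (-63 - 16120 - 16300 + 10556001/4)*(-1/459981) = (10426069/4)*(-1/459981) = -10426069/1839924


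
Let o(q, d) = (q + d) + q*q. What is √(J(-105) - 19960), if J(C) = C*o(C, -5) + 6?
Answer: I*√1166029 ≈ 1079.8*I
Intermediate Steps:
o(q, d) = d + q + q² (o(q, d) = (d + q) + q² = d + q + q²)
J(C) = 6 + C*(-5 + C + C²) (J(C) = C*(-5 + C + C²) + 6 = 6 + C*(-5 + C + C²))
√(J(-105) - 19960) = √((6 - 105*(-5 - 105 + (-105)²)) - 19960) = √((6 - 105*(-5 - 105 + 11025)) - 19960) = √((6 - 105*10915) - 19960) = √((6 - 1146075) - 19960) = √(-1146069 - 19960) = √(-1166029) = I*√1166029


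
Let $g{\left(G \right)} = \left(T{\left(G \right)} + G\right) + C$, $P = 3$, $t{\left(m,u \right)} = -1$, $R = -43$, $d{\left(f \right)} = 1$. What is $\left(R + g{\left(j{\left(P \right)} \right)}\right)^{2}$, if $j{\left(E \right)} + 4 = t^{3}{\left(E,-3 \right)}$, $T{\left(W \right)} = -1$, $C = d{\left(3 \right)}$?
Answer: $2304$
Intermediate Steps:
$C = 1$
$j{\left(E \right)} = -5$ ($j{\left(E \right)} = -4 + \left(-1\right)^{3} = -4 - 1 = -5$)
$g{\left(G \right)} = G$ ($g{\left(G \right)} = \left(-1 + G\right) + 1 = G$)
$\left(R + g{\left(j{\left(P \right)} \right)}\right)^{2} = \left(-43 - 5\right)^{2} = \left(-48\right)^{2} = 2304$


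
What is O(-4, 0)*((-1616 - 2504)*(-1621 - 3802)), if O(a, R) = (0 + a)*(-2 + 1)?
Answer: 89371040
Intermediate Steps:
O(a, R) = -a (O(a, R) = a*(-1) = -a)
O(-4, 0)*((-1616 - 2504)*(-1621 - 3802)) = (-1*(-4))*((-1616 - 2504)*(-1621 - 3802)) = 4*(-4120*(-5423)) = 4*22342760 = 89371040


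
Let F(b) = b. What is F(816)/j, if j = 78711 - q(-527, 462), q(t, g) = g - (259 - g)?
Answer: 408/39023 ≈ 0.010455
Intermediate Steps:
q(t, g) = -259 + 2*g (q(t, g) = g + (-259 + g) = -259 + 2*g)
j = 78046 (j = 78711 - (-259 + 2*462) = 78711 - (-259 + 924) = 78711 - 1*665 = 78711 - 665 = 78046)
F(816)/j = 816/78046 = 816*(1/78046) = 408/39023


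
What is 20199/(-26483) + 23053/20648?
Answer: 193443647/546820984 ≈ 0.35376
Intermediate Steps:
20199/(-26483) + 23053/20648 = 20199*(-1/26483) + 23053*(1/20648) = -20199/26483 + 23053/20648 = 193443647/546820984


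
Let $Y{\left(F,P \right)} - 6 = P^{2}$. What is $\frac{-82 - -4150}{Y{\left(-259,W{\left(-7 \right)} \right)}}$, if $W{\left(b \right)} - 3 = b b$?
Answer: $\frac{2034}{1355} \approx 1.5011$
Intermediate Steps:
$W{\left(b \right)} = 3 + b^{2}$ ($W{\left(b \right)} = 3 + b b = 3 + b^{2}$)
$Y{\left(F,P \right)} = 6 + P^{2}$
$\frac{-82 - -4150}{Y{\left(-259,W{\left(-7 \right)} \right)}} = \frac{-82 - -4150}{6 + \left(3 + \left(-7\right)^{2}\right)^{2}} = \frac{-82 + 4150}{6 + \left(3 + 49\right)^{2}} = \frac{4068}{6 + 52^{2}} = \frac{4068}{6 + 2704} = \frac{4068}{2710} = 4068 \cdot \frac{1}{2710} = \frac{2034}{1355}$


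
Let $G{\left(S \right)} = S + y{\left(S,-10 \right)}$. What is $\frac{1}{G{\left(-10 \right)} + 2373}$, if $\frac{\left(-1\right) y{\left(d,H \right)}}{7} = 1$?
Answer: $\frac{1}{2356} \approx 0.00042445$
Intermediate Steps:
$y{\left(d,H \right)} = -7$ ($y{\left(d,H \right)} = \left(-7\right) 1 = -7$)
$G{\left(S \right)} = -7 + S$ ($G{\left(S \right)} = S - 7 = -7 + S$)
$\frac{1}{G{\left(-10 \right)} + 2373} = \frac{1}{\left(-7 - 10\right) + 2373} = \frac{1}{-17 + 2373} = \frac{1}{2356}$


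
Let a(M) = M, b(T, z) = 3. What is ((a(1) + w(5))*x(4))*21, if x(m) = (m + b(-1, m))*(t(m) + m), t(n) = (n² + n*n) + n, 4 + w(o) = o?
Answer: 11760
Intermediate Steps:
w(o) = -4 + o
t(n) = n + 2*n² (t(n) = (n² + n²) + n = 2*n² + n = n + 2*n²)
x(m) = (3 + m)*(m + m*(1 + 2*m)) (x(m) = (m + 3)*(m*(1 + 2*m) + m) = (3 + m)*(m + m*(1 + 2*m)))
((a(1) + w(5))*x(4))*21 = ((1 + (-4 + 5))*(2*4*(3 + 4² + 4*4)))*21 = ((1 + 1)*(2*4*(3 + 16 + 16)))*21 = (2*(2*4*35))*21 = (2*280)*21 = 560*21 = 11760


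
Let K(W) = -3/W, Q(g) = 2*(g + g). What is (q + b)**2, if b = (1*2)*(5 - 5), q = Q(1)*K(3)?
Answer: 16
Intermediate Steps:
Q(g) = 4*g (Q(g) = 2*(2*g) = 4*g)
q = -4 (q = (4*1)*(-3/3) = 4*(-3*1/3) = 4*(-1) = -4)
b = 0 (b = 2*0 = 0)
(q + b)**2 = (-4 + 0)**2 = (-4)**2 = 16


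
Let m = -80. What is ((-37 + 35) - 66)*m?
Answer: 5440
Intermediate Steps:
((-37 + 35) - 66)*m = ((-37 + 35) - 66)*(-80) = (-2 - 66)*(-80) = -68*(-80) = 5440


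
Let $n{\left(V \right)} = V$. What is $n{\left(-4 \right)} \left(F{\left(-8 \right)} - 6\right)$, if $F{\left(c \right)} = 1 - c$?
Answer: $-12$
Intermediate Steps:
$n{\left(-4 \right)} \left(F{\left(-8 \right)} - 6\right) = - 4 \left(\left(1 - -8\right) - 6\right) = - 4 \left(\left(1 + 8\right) - 6\right) = - 4 \left(9 - 6\right) = \left(-4\right) 3 = -12$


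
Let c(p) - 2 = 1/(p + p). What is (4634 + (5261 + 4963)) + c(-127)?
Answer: 3774439/254 ≈ 14860.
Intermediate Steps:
c(p) = 2 + 1/(2*p) (c(p) = 2 + 1/(p + p) = 2 + 1/(2*p))
(4634 + (5261 + 4963)) + c(-127) = (4634 + (5261 + 4963)) + (2 + (½)/(-127)) = (4634 + 10224) + (2 + (½)*(-1/127)) = 14858 + (2 - 1/254) = 14858 + 507/254 = 3774439/254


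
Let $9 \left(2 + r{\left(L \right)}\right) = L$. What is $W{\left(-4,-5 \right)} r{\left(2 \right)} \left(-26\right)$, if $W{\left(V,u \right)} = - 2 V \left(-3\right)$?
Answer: $- \frac{3328}{3} \approx -1109.3$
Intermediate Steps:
$r{\left(L \right)} = -2 + \frac{L}{9}$
$W{\left(V,u \right)} = 6 V$
$W{\left(-4,-5 \right)} r{\left(2 \right)} \left(-26\right) = 6 \left(-4\right) \left(-2 + \frac{1}{9} \cdot 2\right) \left(-26\right) = - 24 \left(-2 + \frac{2}{9}\right) \left(-26\right) = \left(-24\right) \left(- \frac{16}{9}\right) \left(-26\right) = \frac{128}{3} \left(-26\right) = - \frac{3328}{3}$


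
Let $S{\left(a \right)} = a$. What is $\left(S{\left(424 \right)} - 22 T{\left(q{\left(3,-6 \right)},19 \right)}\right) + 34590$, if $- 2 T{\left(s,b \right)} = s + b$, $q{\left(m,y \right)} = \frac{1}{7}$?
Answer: $\frac{246572}{7} \approx 35225.0$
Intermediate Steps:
$q{\left(m,y \right)} = \frac{1}{7}$
$T{\left(s,b \right)} = - \frac{b}{2} - \frac{s}{2}$ ($T{\left(s,b \right)} = - \frac{s + b}{2} = - \frac{b + s}{2} = - \frac{b}{2} - \frac{s}{2}$)
$\left(S{\left(424 \right)} - 22 T{\left(q{\left(3,-6 \right)},19 \right)}\right) + 34590 = \left(424 - 22 \left(\left(- \frac{1}{2}\right) 19 - \frac{1}{14}\right)\right) + 34590 = \left(424 - 22 \left(- \frac{19}{2} - \frac{1}{14}\right)\right) + 34590 = \left(424 - - \frac{1474}{7}\right) + 34590 = \left(424 + \frac{1474}{7}\right) + 34590 = \frac{4442}{7} + 34590 = \frac{246572}{7}$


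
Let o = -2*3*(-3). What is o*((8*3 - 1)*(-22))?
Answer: -9108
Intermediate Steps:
o = 18 (o = -6*(-3) = 18)
o*((8*3 - 1)*(-22)) = 18*((8*3 - 1)*(-22)) = 18*((24 - 1)*(-22)) = 18*(23*(-22)) = 18*(-506) = -9108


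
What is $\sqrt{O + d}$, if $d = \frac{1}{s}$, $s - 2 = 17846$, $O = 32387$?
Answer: $\frac{\sqrt{2579228655774}}{8924} \approx 179.96$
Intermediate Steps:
$s = 17848$ ($s = 2 + 17846 = 17848$)
$d = \frac{1}{17848} \approx 5.6029 \cdot 10^{-5}$
$\sqrt{O + d} = \sqrt{32387 + \frac{1}{17848}} = \sqrt{\frac{578043177}{17848}} = \frac{\sqrt{2579228655774}}{8924}$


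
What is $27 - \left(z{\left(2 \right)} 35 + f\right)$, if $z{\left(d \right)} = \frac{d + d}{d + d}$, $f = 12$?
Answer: $-20$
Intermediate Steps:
$z{\left(d \right)} = 1$ ($z{\left(d \right)} = \frac{2 d}{2 d} = 2 d \frac{1}{2 d} = 1$)
$27 - \left(z{\left(2 \right)} 35 + f\right) = 27 - \left(1 \cdot 35 + 12\right) = 27 - \left(35 + 12\right) = 27 - 47 = -20$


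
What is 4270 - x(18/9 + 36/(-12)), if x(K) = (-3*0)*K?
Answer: 4270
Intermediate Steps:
x(K) = 0 (x(K) = 0*K = 0)
4270 - x(18/9 + 36/(-12)) = 4270 - 1*0 = 4270 + 0 = 4270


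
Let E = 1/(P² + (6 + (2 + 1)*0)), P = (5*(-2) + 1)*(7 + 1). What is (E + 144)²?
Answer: 558548464321/26936100 ≈ 20736.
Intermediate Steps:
P = -72 (P = (-10 + 1)*8 = -9*8 = -72)
E = 1/5190 (E = 1/((-72)² + (6 + (2 + 1)*0)) = 1/(5184 + (6 + 3*0)) = 1/(5184 + (6 + 0)) = 1/(5184 + 6) = 1/5190 ≈ 0.00019268)
(E + 144)² = (1/5190 + 144)² = (747361/5190)² = 558548464321/26936100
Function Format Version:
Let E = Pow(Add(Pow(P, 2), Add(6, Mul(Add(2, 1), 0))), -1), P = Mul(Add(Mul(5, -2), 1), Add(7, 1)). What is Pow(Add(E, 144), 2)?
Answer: Rational(558548464321, 26936100) ≈ 20736.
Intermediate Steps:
P = -72 (P = Mul(Add(-10, 1), 8) = Mul(-9, 8) = -72)
E = Rational(1, 5190) (E = Pow(Add(Pow(-72, 2), Add(6, Mul(Add(2, 1), 0))), -1) = Pow(Add(5184, Add(6, Mul(3, 0))), -1) = Pow(Add(5184, Add(6, 0)), -1) = Pow(Add(5184, 6), -1) = Pow(5190, -1) = Rational(1, 5190) ≈ 0.00019268)
Pow(Add(E, 144), 2) = Pow(Add(Rational(1, 5190), 144), 2) = Pow(Rational(747361, 5190), 2) = Rational(558548464321, 26936100)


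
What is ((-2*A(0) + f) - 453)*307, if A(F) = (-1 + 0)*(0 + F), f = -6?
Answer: -140913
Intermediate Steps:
A(F) = -F
((-2*A(0) + f) - 453)*307 = ((-(-2)*0 - 6) - 453)*307 = ((-2*0 - 6) - 453)*307 = ((0 - 6) - 453)*307 = (-6 - 453)*307 = -459*307 = -140913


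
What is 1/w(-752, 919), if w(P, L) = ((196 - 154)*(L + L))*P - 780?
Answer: -1/58052172 ≈ -1.7226e-8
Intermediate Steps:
w(P, L) = -780 + 84*L*P (w(P, L) = (42*(2*L))*P - 780 = (84*L)*P - 780 = 84*L*P - 780 = -780 + 84*L*P)
1/w(-752, 919) = 1/(-780 + 84*919*(-752)) = 1/(-780 - 58051392) = 1/(-58052172) = -1/58052172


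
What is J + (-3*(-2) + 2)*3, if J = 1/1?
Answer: 25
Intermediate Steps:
J = 1
J + (-3*(-2) + 2)*3 = 1 + (-3*(-2) + 2)*3 = 1 + (6 + 2)*3 = 1 + 8*3 = 1 + 24 = 25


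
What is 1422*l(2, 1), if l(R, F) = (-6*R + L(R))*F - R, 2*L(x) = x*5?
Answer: -12798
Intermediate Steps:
L(x) = 5*x/2 (L(x) = (x*5)/2 = (5*x)/2 = 5*x/2)
l(R, F) = -R - 7*F*R/2 (l(R, F) = (-6*R + 5*R/2)*F - R = (-7*R/2)*F - R = -7*F*R/2 - R = -R - 7*F*R/2)
1422*l(2, 1) = 1422*((½)*2*(-2 - 7*1)) = 1422*((½)*2*(-2 - 7)) = 1422*((½)*2*(-9)) = 1422*(-9) = -12798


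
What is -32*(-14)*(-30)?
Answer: -13440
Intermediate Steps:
-32*(-14)*(-30) = 448*(-30) = -13440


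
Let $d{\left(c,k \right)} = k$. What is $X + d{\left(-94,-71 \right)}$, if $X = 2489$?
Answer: $2418$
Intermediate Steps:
$X + d{\left(-94,-71 \right)} = 2489 - 71 = 2418$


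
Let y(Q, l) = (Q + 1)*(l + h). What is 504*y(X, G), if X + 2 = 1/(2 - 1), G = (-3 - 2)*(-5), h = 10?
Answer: 0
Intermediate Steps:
G = 25 (G = -5*(-5) = 25)
X = -1 (X = -2 + 1/(2 - 1) = -2 + 1/1 = -2 + 1 = -1)
y(Q, l) = (1 + Q)*(10 + l) (y(Q, l) = (Q + 1)*(l + 10) = (1 + Q)*(10 + l))
504*y(X, G) = 504*(10 + 25 + 10*(-1) - 1*25) = 504*(10 + 25 - 10 - 25) = 504*0 = 0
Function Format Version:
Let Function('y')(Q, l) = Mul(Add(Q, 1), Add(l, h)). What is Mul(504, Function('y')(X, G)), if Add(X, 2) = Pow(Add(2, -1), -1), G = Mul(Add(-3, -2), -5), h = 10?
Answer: 0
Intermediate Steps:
G = 25 (G = Mul(-5, -5) = 25)
X = -1 (X = Add(-2, Pow(Add(2, -1), -1)) = Add(-2, Pow(1, -1)) = Add(-2, 1) = -1)
Function('y')(Q, l) = Mul(Add(1, Q), Add(10, l)) (Function('y')(Q, l) = Mul(Add(Q, 1), Add(l, 10)) = Mul(Add(1, Q), Add(10, l)))
Mul(504, Function('y')(X, G)) = Mul(504, Add(10, 25, Mul(10, -1), Mul(-1, 25))) = Mul(504, Add(10, 25, -10, -25)) = Mul(504, 0) = 0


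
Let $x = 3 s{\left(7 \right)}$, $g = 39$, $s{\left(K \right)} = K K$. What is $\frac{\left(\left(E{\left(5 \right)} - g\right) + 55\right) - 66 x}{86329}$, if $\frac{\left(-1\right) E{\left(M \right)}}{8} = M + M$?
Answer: $- \frac{9766}{86329} \approx -0.11313$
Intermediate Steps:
$s{\left(K \right)} = K^{2}$
$E{\left(M \right)} = - 16 M$ ($E{\left(M \right)} = - 8 \left(M + M\right) = - 8 \cdot 2 M = - 16 M$)
$x = 147$ ($x = 3 \cdot 7^{2} = 3 \cdot 49 = 147$)
$\frac{\left(\left(E{\left(5 \right)} - g\right) + 55\right) - 66 x}{86329} = \frac{\left(\left(\left(-16\right) 5 - 39\right) + 55\right) - 9702}{86329} = \left(\left(\left(-80 - 39\right) + 55\right) - 9702\right) \frac{1}{86329} = \left(\left(-119 + 55\right) - 9702\right) \frac{1}{86329} = \left(-64 - 9702\right) \frac{1}{86329} = \left(-9766\right) \frac{1}{86329} = - \frac{9766}{86329}$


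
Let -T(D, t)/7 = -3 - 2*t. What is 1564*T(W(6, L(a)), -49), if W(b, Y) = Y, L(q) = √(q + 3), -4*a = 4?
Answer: -1040060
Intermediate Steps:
a = -1 (a = -¼*4 = -1)
L(q) = √(3 + q)
T(D, t) = 21 + 14*t (T(D, t) = -7*(-3 - 2*t) = 21 + 14*t)
1564*T(W(6, L(a)), -49) = 1564*(21 + 14*(-49)) = 1564*(21 - 686) = 1564*(-665) = -1040060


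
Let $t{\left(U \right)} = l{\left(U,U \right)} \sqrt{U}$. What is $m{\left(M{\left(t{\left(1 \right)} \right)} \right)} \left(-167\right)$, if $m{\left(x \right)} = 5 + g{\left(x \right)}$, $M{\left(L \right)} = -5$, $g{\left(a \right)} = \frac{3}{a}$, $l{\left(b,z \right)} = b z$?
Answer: $- \frac{3674}{5} \approx -734.8$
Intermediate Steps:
$t{\left(U \right)} = U^{\frac{5}{2}}$ ($t{\left(U \right)} = U U \sqrt{U} = U^{2} \sqrt{U} = U^{\frac{5}{2}}$)
$m{\left(x \right)} = 5 + \frac{3}{x}$
$m{\left(M{\left(t{\left(1 \right)} \right)} \right)} \left(-167\right) = \left(5 + \frac{3}{-5}\right) \left(-167\right) = \left(5 + 3 \left(- \frac{1}{5}\right)\right) \left(-167\right) = \left(5 - \frac{3}{5}\right) \left(-167\right) = \frac{22}{5} \left(-167\right) = - \frac{3674}{5}$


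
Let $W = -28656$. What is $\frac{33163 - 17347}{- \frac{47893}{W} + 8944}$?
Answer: $\frac{453223296}{256347157} \approx 1.768$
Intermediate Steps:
$\frac{33163 - 17347}{- \frac{47893}{W} + 8944} = \frac{33163 - 17347}{- \frac{47893}{-28656} + 8944} = \frac{15816}{\left(-47893\right) \left(- \frac{1}{28656}\right) + 8944} = \frac{15816}{\frac{47893}{28656} + 8944} = \frac{15816}{\frac{256347157}{28656}} = 15816 \cdot \frac{28656}{256347157} = \frac{453223296}{256347157}$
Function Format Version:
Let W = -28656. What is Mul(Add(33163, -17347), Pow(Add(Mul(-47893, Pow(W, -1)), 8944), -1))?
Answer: Rational(453223296, 256347157) ≈ 1.7680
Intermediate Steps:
Mul(Add(33163, -17347), Pow(Add(Mul(-47893, Pow(W, -1)), 8944), -1)) = Mul(Add(33163, -17347), Pow(Add(Mul(-47893, Pow(-28656, -1)), 8944), -1)) = Mul(15816, Pow(Add(Mul(-47893, Rational(-1, 28656)), 8944), -1)) = Mul(15816, Pow(Add(Rational(47893, 28656), 8944), -1)) = Mul(15816, Pow(Rational(256347157, 28656), -1)) = Mul(15816, Rational(28656, 256347157)) = Rational(453223296, 256347157)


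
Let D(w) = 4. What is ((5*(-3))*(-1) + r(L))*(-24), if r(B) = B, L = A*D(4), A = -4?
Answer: 24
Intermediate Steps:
L = -16 (L = -4*4 = -16)
((5*(-3))*(-1) + r(L))*(-24) = ((5*(-3))*(-1) - 16)*(-24) = (-15*(-1) - 16)*(-24) = (15 - 16)*(-24) = -1*(-24) = 24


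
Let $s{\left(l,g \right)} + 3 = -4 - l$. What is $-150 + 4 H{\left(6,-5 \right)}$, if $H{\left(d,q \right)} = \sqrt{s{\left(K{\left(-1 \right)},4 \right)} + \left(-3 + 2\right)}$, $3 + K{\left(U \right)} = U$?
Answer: $-150 + 8 i \approx -150.0 + 8.0 i$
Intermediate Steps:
$K{\left(U \right)} = -3 + U$
$s{\left(l,g \right)} = -7 - l$ ($s{\left(l,g \right)} = -3 - \left(4 + l\right) = -7 - l$)
$H{\left(d,q \right)} = 2 i$ ($H{\left(d,q \right)} = \sqrt{\left(-7 - \left(-3 - 1\right)\right) + \left(-3 + 2\right)} = \sqrt{\left(-7 - -4\right) - 1} = \sqrt{\left(-7 + 4\right) - 1} = \sqrt{-3 - 1} = \sqrt{-4} = 2 i$)
$-150 + 4 H{\left(6,-5 \right)} = -150 + 4 \cdot 2 i = -150 + 8 i$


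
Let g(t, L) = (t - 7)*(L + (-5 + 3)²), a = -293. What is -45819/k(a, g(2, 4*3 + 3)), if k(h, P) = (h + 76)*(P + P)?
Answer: -45819/41230 ≈ -1.1113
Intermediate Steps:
g(t, L) = (-7 + t)*(4 + L) (g(t, L) = (-7 + t)*(L + (-2)²) = (-7 + t)*(L + 4) = (-7 + t)*(4 + L))
k(h, P) = 2*P*(76 + h) (k(h, P) = (76 + h)*(2*P) = 2*P*(76 + h))
-45819/k(a, g(2, 4*3 + 3)) = -45819*1/(2*(76 - 293)*(-28 - 7*(4*3 + 3) + 4*2 + (4*3 + 3)*2)) = -45819*(-1/(434*(-28 - 7*(12 + 3) + 8 + (12 + 3)*2))) = -45819*(-1/(434*(-28 - 7*15 + 8 + 15*2))) = -45819*(-1/(434*(-28 - 105 + 8 + 30))) = -45819/(2*(-95)*(-217)) = -45819/41230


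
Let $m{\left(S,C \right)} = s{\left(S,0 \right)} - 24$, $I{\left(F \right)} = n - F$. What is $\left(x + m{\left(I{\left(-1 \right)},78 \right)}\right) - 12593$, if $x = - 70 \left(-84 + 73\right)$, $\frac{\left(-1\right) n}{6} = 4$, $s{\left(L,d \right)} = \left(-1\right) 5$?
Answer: $-11852$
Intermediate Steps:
$s{\left(L,d \right)} = -5$
$n = -24$ ($n = \left(-6\right) 4 = -24$)
$I{\left(F \right)} = -24 - F$
$m{\left(S,C \right)} = -29$ ($m{\left(S,C \right)} = -5 - 24 = -29$)
$x = 770$ ($x = \left(-70\right) \left(-11\right) = 770$)
$\left(x + m{\left(I{\left(-1 \right)},78 \right)}\right) - 12593 = \left(770 - 29\right) - 12593 = 741 - 12593 = -11852$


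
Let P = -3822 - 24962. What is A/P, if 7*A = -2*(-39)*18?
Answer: -351/50372 ≈ -0.0069682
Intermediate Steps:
P = -28784
A = 1404/7 (A = (-2*(-39)*18)/7 = (78*18)/7 = (⅐)*1404 = 1404/7 ≈ 200.57)
A/P = (1404/7)/(-28784) = (1404/7)*(-1/28784) = -351/50372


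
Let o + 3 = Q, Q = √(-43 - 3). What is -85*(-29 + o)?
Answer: 2720 - 85*I*√46 ≈ 2720.0 - 576.5*I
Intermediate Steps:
Q = I*√46 (Q = √(-46) = I*√46 ≈ 6.7823*I)
o = -3 + I*√46 ≈ -3.0 + 6.7823*I
-85*(-29 + o) = -85*(-29 + (-3 + I*√46)) = -85*(-32 + I*√46) = 2720 - 85*I*√46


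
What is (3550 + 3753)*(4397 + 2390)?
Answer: 49565461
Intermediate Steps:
(3550 + 3753)*(4397 + 2390) = 7303*6787 = 49565461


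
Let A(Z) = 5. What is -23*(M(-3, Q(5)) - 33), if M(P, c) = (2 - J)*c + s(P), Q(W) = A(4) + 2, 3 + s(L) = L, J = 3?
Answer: 1058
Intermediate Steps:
s(L) = -3 + L
Q(W) = 7 (Q(W) = 5 + 2 = 7)
M(P, c) = -3 + P - c (M(P, c) = (2 - 1*3)*c + (-3 + P) = (2 - 3)*c + (-3 + P) = -c + (-3 + P) = -3 + P - c)
-23*(M(-3, Q(5)) - 33) = -23*((-3 - 3 - 1*7) - 33) = -23*((-3 - 3 - 7) - 33) = -23*(-13 - 33) = -23*(-46) = 1058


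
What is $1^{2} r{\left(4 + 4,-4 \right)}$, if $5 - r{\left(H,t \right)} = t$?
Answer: $9$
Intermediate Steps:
$r{\left(H,t \right)} = 5 - t$
$1^{2} r{\left(4 + 4,-4 \right)} = 1^{2} \left(5 - -4\right) = 1 \left(5 + 4\right) = 1 \cdot 9 = 9$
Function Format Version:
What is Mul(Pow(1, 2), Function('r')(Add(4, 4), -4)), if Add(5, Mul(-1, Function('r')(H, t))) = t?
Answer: 9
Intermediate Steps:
Function('r')(H, t) = Add(5, Mul(-1, t))
Mul(Pow(1, 2), Function('r')(Add(4, 4), -4)) = Mul(Pow(1, 2), Add(5, Mul(-1, -4))) = Mul(1, Add(5, 4)) = Mul(1, 9) = 9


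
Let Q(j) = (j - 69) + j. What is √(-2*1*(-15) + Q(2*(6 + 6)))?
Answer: 3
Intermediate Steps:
Q(j) = -69 + 2*j (Q(j) = (-69 + j) + j = -69 + 2*j)
√(-2*1*(-15) + Q(2*(6 + 6))) = √(-2*1*(-15) + (-69 + 2*(2*(6 + 6)))) = √(-2*(-15) + (-69 + 2*(2*12))) = √(30 + (-69 + 2*24)) = √(30 + (-69 + 48)) = √(30 - 21) = √9 = 3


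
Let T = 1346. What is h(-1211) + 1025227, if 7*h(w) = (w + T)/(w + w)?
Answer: 17381698423/16954 ≈ 1.0252e+6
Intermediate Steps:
h(w) = (1346 + w)/(14*w) (h(w) = ((w + 1346)/(w + w))/7 = ((1346 + w)/((2*w)))/7 = ((1346 + w)*(1/(2*w)))/7 = ((1346 + w)/(2*w))/7 = (1346 + w)/(14*w))
h(-1211) + 1025227 = (1/14)*(1346 - 1211)/(-1211) + 1025227 = (1/14)*(-1/1211)*135 + 1025227 = -135/16954 + 1025227 = 17381698423/16954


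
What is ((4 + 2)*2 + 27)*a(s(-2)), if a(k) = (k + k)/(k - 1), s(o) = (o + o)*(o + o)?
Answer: 416/5 ≈ 83.200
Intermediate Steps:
s(o) = 4*o**2 (s(o) = (2*o)*(2*o) = 4*o**2)
a(k) = 2*k/(-1 + k) (a(k) = (2*k)/(-1 + k) = 2*k/(-1 + k))
((4 + 2)*2 + 27)*a(s(-2)) = ((4 + 2)*2 + 27)*(2*(4*(-2)**2)/(-1 + 4*(-2)**2)) = (6*2 + 27)*(2*(4*4)/(-1 + 4*4)) = (12 + 27)*(2*16/(-1 + 16)) = 39*(2*16/15) = 39*(2*16*(1/15)) = 39*(32/15) = 416/5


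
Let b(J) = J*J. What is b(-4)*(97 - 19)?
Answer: 1248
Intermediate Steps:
b(J) = J**2
b(-4)*(97 - 19) = (-4)**2*(97 - 19) = 16*78 = 1248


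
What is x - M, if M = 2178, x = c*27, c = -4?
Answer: -2286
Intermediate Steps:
x = -108 (x = -4*27 = -108)
x - M = -108 - 1*2178 = -108 - 2178 = -2286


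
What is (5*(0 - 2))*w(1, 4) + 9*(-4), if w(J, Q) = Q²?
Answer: -196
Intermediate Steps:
(5*(0 - 2))*w(1, 4) + 9*(-4) = (5*(0 - 2))*4² + 9*(-4) = (5*(-2))*16 - 36 = -10*16 - 36 = -160 - 36 = -196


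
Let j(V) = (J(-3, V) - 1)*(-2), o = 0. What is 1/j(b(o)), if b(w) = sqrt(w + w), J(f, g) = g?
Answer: 1/2 ≈ 0.50000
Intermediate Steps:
b(w) = sqrt(2)*sqrt(w) (b(w) = sqrt(2*w) = sqrt(2)*sqrt(w))
j(V) = 2 - 2*V (j(V) = (V - 1)*(-2) = (-1 + V)*(-2) = 2 - 2*V)
1/j(b(o)) = 1/(2 - 2*sqrt(2)*sqrt(0)) = 1/(2 - 2*sqrt(2)*0) = 1/(2 - 2*0) = 1/(2 + 0) = 1/2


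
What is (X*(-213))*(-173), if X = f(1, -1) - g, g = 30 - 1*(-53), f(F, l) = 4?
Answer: -2911071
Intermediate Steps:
g = 83 (g = 30 + 53 = 83)
X = -79 (X = 4 - 1*83 = 4 - 83 = -79)
(X*(-213))*(-173) = -79*(-213)*(-173) = 16827*(-173) = -2911071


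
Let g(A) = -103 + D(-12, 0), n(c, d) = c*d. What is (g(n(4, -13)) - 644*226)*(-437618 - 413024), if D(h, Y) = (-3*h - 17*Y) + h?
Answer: 123873039966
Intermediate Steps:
D(h, Y) = -17*Y - 2*h (D(h, Y) = (-17*Y - 3*h) + h = -17*Y - 2*h)
g(A) = -79 (g(A) = -103 + (-17*0 - 2*(-12)) = -103 + (0 + 24) = -103 + 24 = -79)
(g(n(4, -13)) - 644*226)*(-437618 - 413024) = (-79 - 644*226)*(-437618 - 413024) = (-79 - 46*3164)*(-850642) = (-79 - 145544)*(-850642) = -145623*(-850642) = 123873039966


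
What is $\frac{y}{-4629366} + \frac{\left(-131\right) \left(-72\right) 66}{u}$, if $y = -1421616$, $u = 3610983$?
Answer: $\frac{63613230920}{132671126403} \approx 0.47948$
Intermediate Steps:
$\frac{y}{-4629366} + \frac{\left(-131\right) \left(-72\right) 66}{u} = - \frac{1421616}{-4629366} + \frac{\left(-131\right) \left(-72\right) 66}{3610983} = \left(-1421616\right) \left(- \frac{1}{4629366}\right) + 9432 \cdot 66 \cdot \frac{1}{3610983} = \frac{33848}{110223} + 622512 \cdot \frac{1}{3610983} = \frac{33848}{110223} + \frac{207504}{1203661} = \frac{63613230920}{132671126403}$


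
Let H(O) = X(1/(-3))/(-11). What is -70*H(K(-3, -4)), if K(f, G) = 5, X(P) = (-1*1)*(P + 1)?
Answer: -140/33 ≈ -4.2424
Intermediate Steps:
X(P) = -1 - P (X(P) = -(1 + P) = -1 - P)
H(O) = 2/33 (H(O) = (-1 - 1/(-3))/(-11) = (-1 - 1*(-⅓))*(-1/11) = (-1 + ⅓)*(-1/11) = -⅔*(-1/11) = 2/33)
-70*H(K(-3, -4)) = -70*2/33 = -140/33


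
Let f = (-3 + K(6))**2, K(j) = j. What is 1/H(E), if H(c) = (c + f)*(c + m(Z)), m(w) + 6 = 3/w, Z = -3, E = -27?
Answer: 1/612 ≈ 0.0016340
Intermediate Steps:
m(w) = -6 + 3/w
f = 9 (f = (-3 + 6)**2 = 3**2 = 9)
H(c) = (-7 + c)*(9 + c) (H(c) = (c + 9)*(c + (-6 + 3/(-3))) = (9 + c)*(c + (-6 + 3*(-1/3))) = (9 + c)*(c + (-6 - 1)) = (9 + c)*(c - 7) = (9 + c)*(-7 + c) = (-7 + c)*(9 + c))
1/H(E) = 1/(-63 + (-27)**2 + 2*(-27)) = 1/(-63 + 729 - 54) = 1/612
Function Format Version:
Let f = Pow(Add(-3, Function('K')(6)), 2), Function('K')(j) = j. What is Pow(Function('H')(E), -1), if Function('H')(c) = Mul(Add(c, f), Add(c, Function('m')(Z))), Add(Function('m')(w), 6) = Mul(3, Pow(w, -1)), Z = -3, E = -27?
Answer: Rational(1, 612) ≈ 0.0016340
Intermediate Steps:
Function('m')(w) = Add(-6, Mul(3, Pow(w, -1)))
f = 9 (f = Pow(Add(-3, 6), 2) = Pow(3, 2) = 9)
Function('H')(c) = Mul(Add(-7, c), Add(9, c)) (Function('H')(c) = Mul(Add(c, 9), Add(c, Add(-6, Mul(3, Pow(-3, -1))))) = Mul(Add(9, c), Add(c, Add(-6, Mul(3, Rational(-1, 3))))) = Mul(Add(9, c), Add(c, Add(-6, -1))) = Mul(Add(9, c), Add(c, -7)) = Mul(Add(9, c), Add(-7, c)) = Mul(Add(-7, c), Add(9, c)))
Pow(Function('H')(E), -1) = Pow(Add(-63, Pow(-27, 2), Mul(2, -27)), -1) = Pow(Add(-63, 729, -54), -1) = Pow(612, -1) = Rational(1, 612)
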